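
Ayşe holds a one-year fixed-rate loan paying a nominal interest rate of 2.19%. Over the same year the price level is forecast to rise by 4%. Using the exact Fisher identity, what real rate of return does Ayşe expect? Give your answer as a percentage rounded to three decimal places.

-1.740%

By the Fisher identity, 1 + r = (1 + i)/(1 + π).
1 + r = 1.02190 / 1.04000 = 0.982596
r = 0.982596 − 1 = -1.7404%, i.e. -1.740%.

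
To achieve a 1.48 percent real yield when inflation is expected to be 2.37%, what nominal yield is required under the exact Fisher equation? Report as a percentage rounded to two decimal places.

3.89%

(1 + i) = (1 + r)(1 + π) = 1.01480 × 1.02370 = 1.03885076
i = 1.03885076 − 1, so the required nominal rate is 3.89%.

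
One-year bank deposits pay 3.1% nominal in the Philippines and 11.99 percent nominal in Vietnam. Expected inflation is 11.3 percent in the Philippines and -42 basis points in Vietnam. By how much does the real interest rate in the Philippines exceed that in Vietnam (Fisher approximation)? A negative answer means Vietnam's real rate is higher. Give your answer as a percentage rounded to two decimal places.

The Philippines: 3.1% − 11.3% = -8.200%
Vietnam: 11.99% − (-0.42%) = 12.410%
Differential = -20.610% → -20.61%.

-20.61%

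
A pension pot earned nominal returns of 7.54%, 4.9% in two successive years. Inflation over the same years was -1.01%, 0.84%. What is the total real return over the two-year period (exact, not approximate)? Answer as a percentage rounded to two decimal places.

13.01%

Compound the nominal returns: 1.0754 × 1.0490 = 1.128095.
Compound inflation: 0.9899 × 1.0084 = 0.998215.
Deflate: 1.128095 / 0.998215 = 1.130112.
Total real return = 1.130112 − 1 → 13.01%.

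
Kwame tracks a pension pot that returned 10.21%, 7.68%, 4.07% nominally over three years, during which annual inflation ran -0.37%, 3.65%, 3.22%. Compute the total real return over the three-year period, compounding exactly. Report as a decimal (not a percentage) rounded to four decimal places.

0.1587

Compound the nominal returns: 1.1021 × 1.0768 × 1.0407 = 1.235042.
Compound inflation: 0.9963 × 1.0365 × 1.0322 = 1.065917.
Deflate: 1.235042 / 1.065917 = 1.158666.
Total real return = 1.158666 − 1 → 0.1587.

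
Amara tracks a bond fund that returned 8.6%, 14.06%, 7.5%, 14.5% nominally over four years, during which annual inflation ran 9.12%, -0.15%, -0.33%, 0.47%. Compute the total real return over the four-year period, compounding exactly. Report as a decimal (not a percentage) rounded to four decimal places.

Compound the nominal returns: 1.0860 × 1.1406 × 1.0750 × 1.1450 = 1.524675.
Compound inflation: 1.0912 × 0.9985 × 0.9967 × 1.0047 = 1.091072.
Deflate: 1.524675 / 1.091072 = 1.397410.
Total real return = 1.397410 − 1 → 0.3974.

0.3974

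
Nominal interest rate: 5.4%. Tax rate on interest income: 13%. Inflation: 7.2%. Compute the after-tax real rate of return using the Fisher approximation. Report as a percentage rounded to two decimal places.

-2.50%

After-tax nominal return = 5.4% × (1 − 0.13) = 4.6980%.
r ≈ 4.6980% − 7.2% → -2.50%.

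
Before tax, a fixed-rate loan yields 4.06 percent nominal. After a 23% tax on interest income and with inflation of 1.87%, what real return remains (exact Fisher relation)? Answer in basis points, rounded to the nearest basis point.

123 basis points

After-tax nominal return = 4.06% × (1 − 0.23) = 3.1262%.
1 + r = 1.031262 / 1.01870 = 1.012331
After-tax real rate = 1.012331 − 1 → 123 basis points.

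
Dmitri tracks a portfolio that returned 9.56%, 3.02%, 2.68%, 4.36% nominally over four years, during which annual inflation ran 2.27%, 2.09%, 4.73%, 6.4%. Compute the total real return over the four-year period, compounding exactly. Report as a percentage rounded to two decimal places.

3.96%

Compound the nominal returns: 1.0956 × 1.0302 × 1.0268 × 1.0436 = 1.209466.
Compound inflation: 1.0227 × 1.0209 × 1.0473 × 1.0640 = 1.163441.
Deflate: 1.209466 / 1.163441 = 1.039559.
Total real return = 1.039559 − 1 → 3.96%.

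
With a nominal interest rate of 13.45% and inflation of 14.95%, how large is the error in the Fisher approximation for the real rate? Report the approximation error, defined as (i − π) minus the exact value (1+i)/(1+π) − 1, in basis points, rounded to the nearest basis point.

Approximate: r ≈ 13.450% − 14.950% = -1.5000%
Exact: (1 + 0.1345)/(1 + 0.1495) − 1 = -1.3049%
Error = -1.5000% − (-1.3049%) = -0.1951% → -20 basis points.

-20 basis points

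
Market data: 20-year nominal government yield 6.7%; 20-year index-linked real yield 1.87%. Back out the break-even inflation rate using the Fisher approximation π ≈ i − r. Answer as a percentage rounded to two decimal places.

4.83%

π ≈ i − r = 6.7% − 1.87% → 4.83%.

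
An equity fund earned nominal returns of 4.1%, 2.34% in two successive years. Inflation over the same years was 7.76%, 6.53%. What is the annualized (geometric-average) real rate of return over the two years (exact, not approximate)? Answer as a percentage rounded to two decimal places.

-3.67%

Nominal growth factor = 1.0410 × 1.0234 = 1.06535940
Price-level growth factor = 1.0776 × 1.0653 = 1.14796728
Real growth factor = 1.06535940 / 1.14796728 = 0.92803987
Annualized real rate = 0.92803987^(1/2) − 1 = -3.6652% → -3.67%.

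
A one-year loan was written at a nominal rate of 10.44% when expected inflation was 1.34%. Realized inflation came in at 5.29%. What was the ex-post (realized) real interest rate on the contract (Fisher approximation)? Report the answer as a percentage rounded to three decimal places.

5.150%

Ex-post: 10.44% − 5.29% = 5.150%
So the realized real rate is 5.150%.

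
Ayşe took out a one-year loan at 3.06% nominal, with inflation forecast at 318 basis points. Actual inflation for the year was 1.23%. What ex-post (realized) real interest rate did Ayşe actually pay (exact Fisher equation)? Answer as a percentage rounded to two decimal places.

1.81%

Ex-post: (1 + 0.0306)/(1 + 0.0123) − 1 = 1.8078%
So the realized real rate is 1.81%.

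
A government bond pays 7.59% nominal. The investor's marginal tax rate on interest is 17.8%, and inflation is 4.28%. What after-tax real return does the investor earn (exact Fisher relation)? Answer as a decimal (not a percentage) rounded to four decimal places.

After-tax nominal return = 7.59% × (1 − 0.178) = 6.23898%.
1 + r = 1.0623898 / 1.04280 = 1.018786
After-tax real rate = 1.018786 − 1 → 0.0188.

0.0188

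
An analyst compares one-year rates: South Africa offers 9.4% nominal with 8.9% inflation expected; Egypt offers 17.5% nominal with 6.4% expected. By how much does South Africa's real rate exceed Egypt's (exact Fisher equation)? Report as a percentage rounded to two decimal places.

South Africa: (1 + 0.0940)/(1 + 0.0890) − 1 = 0.4591%
Egypt: (1 + 0.1750)/(1 + 0.0640) − 1 = 10.4323%
Differential = 0.4591% − 10.4323% = -9.9732% → -9.97%.

-9.97%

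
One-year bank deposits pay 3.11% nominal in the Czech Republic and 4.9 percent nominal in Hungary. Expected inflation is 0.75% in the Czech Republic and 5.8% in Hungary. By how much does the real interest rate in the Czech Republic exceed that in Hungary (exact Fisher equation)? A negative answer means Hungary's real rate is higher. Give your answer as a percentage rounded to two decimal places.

3.19%

The Czech Republic: (1 + 0.0311)/(1 + 0.0075) − 1 = 2.3424%
Hungary: (1 + 0.0490)/(1 + 0.0580) − 1 = -0.8507%
Differential = 2.3424% − (-0.8507%) = 3.1931% → 3.19%.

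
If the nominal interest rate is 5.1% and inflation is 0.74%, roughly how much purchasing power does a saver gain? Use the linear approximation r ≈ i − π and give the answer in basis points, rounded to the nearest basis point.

436 basis points

r ≈ i − π = 5.1% − 0.74% = 436 basis points.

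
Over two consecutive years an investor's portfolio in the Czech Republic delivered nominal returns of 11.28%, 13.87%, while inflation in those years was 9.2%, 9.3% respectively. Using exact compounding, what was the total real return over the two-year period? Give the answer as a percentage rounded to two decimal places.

Nominal growth factor = 1.1128 × 1.1387 = 1.267145
Price-level growth factor = 1.0920 × 1.0930 = 1.193556
Real growth factor = 1.267145 / 1.193556 = 1.061656
Total real return = 1.061656 − 1 → 6.17%.

6.17%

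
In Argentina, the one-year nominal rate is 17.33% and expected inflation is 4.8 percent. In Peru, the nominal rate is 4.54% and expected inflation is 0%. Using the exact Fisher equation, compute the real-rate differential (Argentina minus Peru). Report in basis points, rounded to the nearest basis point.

Argentina: (1 + 0.1733)/(1 + 0.0480) − 1 = 11.9561%
Peru: (1 + 0.0454)/(1 + 0.0000) − 1 = 4.5400%
Differential = 11.9561% − 4.5400% = 7.4161% → 742 basis points.

742 basis points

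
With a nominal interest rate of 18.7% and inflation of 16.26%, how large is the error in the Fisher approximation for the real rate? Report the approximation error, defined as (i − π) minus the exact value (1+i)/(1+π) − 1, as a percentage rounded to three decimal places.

0.341%

Approximate: r ≈ 18.700% − 16.260% = 2.4400%
Exact: (1 + 0.1870)/(1 + 0.1626) − 1 = 2.0987%
Error = 2.4400% − 2.0987% = 0.3413% → 0.341%.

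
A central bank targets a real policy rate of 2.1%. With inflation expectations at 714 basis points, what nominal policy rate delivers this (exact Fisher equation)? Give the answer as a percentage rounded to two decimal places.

(1 + i) = (1 + r)(1 + π) = 1.02100 × 1.07140 = 1.0938994
i = 1.0938994 − 1, so the required nominal rate is 9.39%.

9.39%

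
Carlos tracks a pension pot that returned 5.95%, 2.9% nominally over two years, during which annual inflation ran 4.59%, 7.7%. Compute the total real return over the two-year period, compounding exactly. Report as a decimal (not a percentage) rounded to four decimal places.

Nominal growth factor = 1.0595 × 1.0290 = 1.090226
Price-level growth factor = 1.0459 × 1.0770 = 1.126434
Real growth factor = 1.090226 / 1.126434 = 0.967855
Total real return = 0.967855 − 1 → -0.0321.

-0.0321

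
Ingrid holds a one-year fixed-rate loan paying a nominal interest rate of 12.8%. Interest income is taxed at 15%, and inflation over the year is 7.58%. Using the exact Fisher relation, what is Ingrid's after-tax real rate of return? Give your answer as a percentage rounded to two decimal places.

After-tax nominal return = 12.8% × (1 − 0.15) = 10.8800%.
1 + r = 1.10880 / 1.07580 = 1.030675
After-tax real rate = 1.030675 − 1 → 3.07%.

3.07%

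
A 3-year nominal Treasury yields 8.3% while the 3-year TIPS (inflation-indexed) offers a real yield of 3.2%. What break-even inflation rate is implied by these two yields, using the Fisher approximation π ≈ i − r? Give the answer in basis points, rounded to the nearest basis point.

π ≈ i − r = 8.3% − 3.2% → 510 basis points.

510 basis points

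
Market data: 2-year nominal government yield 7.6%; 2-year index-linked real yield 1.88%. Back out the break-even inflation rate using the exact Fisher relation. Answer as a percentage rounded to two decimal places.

(1 + π) = (1 + i)/(1 + r) = 1.07600 / 1.01880 = 1.056144
Break-even inflation = 1.056144 − 1 → 5.61%.

5.61%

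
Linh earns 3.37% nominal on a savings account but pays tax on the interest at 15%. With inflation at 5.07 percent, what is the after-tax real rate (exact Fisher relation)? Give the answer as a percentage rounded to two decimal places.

-2.10%

After-tax nominal return = 3.37% × (1 − 0.15) = 2.8645%.
1 + r = 1.028645 / 1.05070 = 0.979009
After-tax real rate = 0.979009 − 1 → -2.10%.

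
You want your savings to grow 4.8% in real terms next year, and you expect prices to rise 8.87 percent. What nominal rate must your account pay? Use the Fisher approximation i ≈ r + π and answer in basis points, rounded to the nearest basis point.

i ≈ r + π = 4.8% + 8.87% = 1367 basis points.

1367 basis points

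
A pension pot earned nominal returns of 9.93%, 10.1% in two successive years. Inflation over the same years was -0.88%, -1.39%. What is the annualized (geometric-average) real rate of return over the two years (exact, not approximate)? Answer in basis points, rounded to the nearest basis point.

Compound the nominal returns: 1.0993 × 1.1010 = 1.21032930.
Compound inflation: 0.9912 × 0.9861 = 0.97742232.
Deflate: 1.21032930 / 0.97742232 = 1.23828695.
Annualized real rate = 1.23828695^(1/2) − 1 = 11.2783% → 1128 basis points.

1128 basis points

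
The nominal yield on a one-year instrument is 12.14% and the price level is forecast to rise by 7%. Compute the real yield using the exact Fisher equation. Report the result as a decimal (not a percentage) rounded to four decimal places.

By the Fisher identity, 1 + r = (1 + i)/(1 + π).
1 + r = 1.12140 / 1.07000 = 1.048037
r = 1.048037 − 1 = 4.8037%, i.e. 0.0480.

0.0480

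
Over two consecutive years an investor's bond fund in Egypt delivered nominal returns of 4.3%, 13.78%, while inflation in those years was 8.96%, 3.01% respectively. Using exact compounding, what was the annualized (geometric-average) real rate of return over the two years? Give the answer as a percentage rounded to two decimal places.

2.83%

Nominal growth factor = 1.0430 × 1.1378 = 1.18672540
Price-level growth factor = 1.0896 × 1.0301 = 1.12239696
Real growth factor = 1.18672540 / 1.12239696 = 1.05731345
Annualized real rate = 1.05731345^(1/2) − 1 = 2.8257% → 2.83%.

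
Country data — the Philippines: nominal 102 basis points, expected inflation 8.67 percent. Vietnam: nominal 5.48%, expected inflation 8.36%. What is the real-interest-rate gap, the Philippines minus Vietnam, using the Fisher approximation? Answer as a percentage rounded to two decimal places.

-4.77%

The Philippines: 1.02% − 8.67% = -7.650%
Vietnam: 5.48% − 8.36% = -2.880%
Differential = -4.770% → -4.77%.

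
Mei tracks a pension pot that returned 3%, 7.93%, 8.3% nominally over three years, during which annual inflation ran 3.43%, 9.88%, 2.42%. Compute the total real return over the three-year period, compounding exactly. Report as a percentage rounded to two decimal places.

3.43%

Nominal growth factor = 1.0300 × 1.0793 × 1.0830 = 1.203948
Price-level growth factor = 1.0343 × 1.0988 × 1.0242 = 1.163992
Real growth factor = 1.203948 / 1.163992 = 1.034327
Total real return = 1.034327 − 1 → 3.43%.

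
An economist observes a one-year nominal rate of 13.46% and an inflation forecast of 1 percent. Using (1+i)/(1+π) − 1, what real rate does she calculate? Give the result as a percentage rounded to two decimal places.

12.34%

By the Fisher identity, 1 + r = (1 + i)/(1 + π).
1 + r = 1.13460 / 1.01000 = 1.123366
r = 1.123366 − 1 = 12.3366%, i.e. 12.34%.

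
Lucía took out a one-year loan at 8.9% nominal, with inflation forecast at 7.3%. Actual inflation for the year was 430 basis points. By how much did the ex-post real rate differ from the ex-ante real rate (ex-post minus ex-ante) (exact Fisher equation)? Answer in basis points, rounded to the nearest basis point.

Ex-ante: (1 + 0.0890)/(1 + 0.0730) − 1 = 1.4911%
Ex-post: (1 + 0.0890)/(1 + 0.0430) − 1 = 4.4104%
Difference (ex-post − ex-ante) = 2.9192% → 292 basis points.

292 basis points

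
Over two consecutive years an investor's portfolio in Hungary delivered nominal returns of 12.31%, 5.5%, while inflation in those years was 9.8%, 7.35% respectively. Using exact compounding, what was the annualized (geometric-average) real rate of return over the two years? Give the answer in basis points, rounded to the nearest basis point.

26 basis points

Nominal growth factor = 1.1231 × 1.0550 = 1.18487050
Price-level growth factor = 1.0980 × 1.0735 = 1.17870300
Real growth factor = 1.18487050 / 1.17870300 = 1.00523245
Annualized real rate = 1.00523245^(1/2) − 1 = 0.2613% → 26 basis points.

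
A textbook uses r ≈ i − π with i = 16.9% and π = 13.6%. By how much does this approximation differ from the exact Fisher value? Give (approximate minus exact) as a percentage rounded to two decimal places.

Approximate: r ≈ 16.900% − 13.600% = 3.3000%
Exact: (1 + 0.1690)/(1 + 0.1360) − 1 = 2.9049%
Error = 3.3000% − 2.9049% = 0.3951% → 0.40%.

0.40%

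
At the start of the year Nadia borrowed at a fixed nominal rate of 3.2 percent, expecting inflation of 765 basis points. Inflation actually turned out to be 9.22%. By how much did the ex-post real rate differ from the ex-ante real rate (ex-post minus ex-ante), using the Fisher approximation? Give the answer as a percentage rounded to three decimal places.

Ex-ante: 3.2% − 7.65% = -4.450%
Ex-post: 3.2% − 9.22% = -6.020%
Difference (ex-post − ex-ante) = -1.5700% → -1.570%.

-1.570%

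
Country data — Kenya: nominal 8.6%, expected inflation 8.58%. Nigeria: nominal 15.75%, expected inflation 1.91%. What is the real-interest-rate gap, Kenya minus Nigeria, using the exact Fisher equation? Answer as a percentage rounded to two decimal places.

-13.56%

Kenya: (1 + 0.0860)/(1 + 0.0858) − 1 = 0.0184%
Nigeria: (1 + 0.1575)/(1 + 0.0191) − 1 = 13.5806%
Differential = 0.0184% − 13.5806% = -13.5622% → -13.56%.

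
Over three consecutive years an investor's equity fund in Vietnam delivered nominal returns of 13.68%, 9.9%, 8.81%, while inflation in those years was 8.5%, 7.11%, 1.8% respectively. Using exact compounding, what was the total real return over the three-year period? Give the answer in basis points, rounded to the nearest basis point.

Nominal growth factor = 1.1368 × 1.0990 × 1.0881 = 1.359410
Price-level growth factor = 1.0850 × 1.0711 × 1.0180 = 1.183062
Real growth factor = 1.359410 / 1.183062 = 1.149061
Total real return = 1.149061 − 1 → 1491 basis points.

1491 basis points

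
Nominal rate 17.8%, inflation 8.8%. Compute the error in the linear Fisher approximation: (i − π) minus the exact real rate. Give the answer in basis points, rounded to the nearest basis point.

Approximate: r ≈ 17.800% − 8.800% = 9.0000%
Exact: (1 + 0.1780)/(1 + 0.0880) − 1 = 8.2721%
Error = 9.0000% − 8.2721% = 0.7279% → 73 basis points.

73 basis points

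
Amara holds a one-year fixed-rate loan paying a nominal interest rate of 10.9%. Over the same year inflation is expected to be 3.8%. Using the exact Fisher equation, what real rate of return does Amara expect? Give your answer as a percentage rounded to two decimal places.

1 + r = 1.10900 / 1.03800 = 1.068401
r = 1.068401 − 1 = 6.8401%, i.e. 6.84%.

6.84%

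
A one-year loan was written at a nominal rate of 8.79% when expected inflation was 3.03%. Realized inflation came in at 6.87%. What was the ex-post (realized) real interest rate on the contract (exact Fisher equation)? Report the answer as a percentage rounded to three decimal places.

Ex-post: (1 + 0.0879)/(1 + 0.0687) − 1 = 1.7966%
So the realized real rate is 1.797%.

1.797%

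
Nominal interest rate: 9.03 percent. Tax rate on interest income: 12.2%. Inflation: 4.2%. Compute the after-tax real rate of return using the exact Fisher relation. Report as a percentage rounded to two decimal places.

After-tax nominal return = 9.03% × (1 − 0.122) = 7.92834%.
1 + r = 1.0792834 / 1.04200 = 1.035781
After-tax real rate = 1.035781 − 1 → 3.58%.

3.58%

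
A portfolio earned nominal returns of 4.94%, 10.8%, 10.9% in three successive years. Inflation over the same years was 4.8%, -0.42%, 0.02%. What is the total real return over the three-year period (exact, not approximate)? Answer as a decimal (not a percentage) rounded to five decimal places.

0.23536

Compound the nominal returns: 1.0494 × 1.1080 × 1.1090 = 1.289473.
Compound inflation: 1.0480 × 0.9958 × 1.0002 = 1.043807.
Deflate: 1.289473 / 1.043807 = 1.235356.
Total real return = 1.235356 − 1 → 0.23536.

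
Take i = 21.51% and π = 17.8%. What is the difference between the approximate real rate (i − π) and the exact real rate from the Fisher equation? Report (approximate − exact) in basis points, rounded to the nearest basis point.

56 basis points

Approximate: r ≈ 21.510% − 17.800% = 3.7100%
Exact: (1 + 0.2151)/(1 + 0.1780) − 1 = 3.1494%
Error = 3.7100% − 3.1494% = 0.5606% → 56 basis points.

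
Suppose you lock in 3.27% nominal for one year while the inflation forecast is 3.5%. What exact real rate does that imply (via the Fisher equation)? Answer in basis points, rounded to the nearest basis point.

-22 basis points

By the Fisher equation, 1 + r = (1 + i)/(1 + π).
1 + r = 1.03270 / 1.03500 = 0.997778
r = 0.997778 − 1 = -0.2222%, i.e. -22 basis points.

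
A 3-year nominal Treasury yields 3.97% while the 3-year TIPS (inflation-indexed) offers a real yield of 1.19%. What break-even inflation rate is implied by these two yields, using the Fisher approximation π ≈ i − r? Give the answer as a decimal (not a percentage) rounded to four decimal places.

0.0278

π ≈ i − r = 3.97% − 1.19% → 0.0278.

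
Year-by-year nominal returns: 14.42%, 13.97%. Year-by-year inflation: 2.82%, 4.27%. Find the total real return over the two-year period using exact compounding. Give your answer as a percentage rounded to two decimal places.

Nominal growth factor = 1.1442 × 1.1397 = 1.304045
Price-level growth factor = 1.0282 × 1.0427 = 1.072104
Real growth factor = 1.304045 / 1.072104 = 1.216341
Total real return = 1.216341 − 1 → 21.63%.

21.63%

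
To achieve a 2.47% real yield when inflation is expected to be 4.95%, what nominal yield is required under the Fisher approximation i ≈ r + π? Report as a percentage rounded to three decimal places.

i ≈ r + π = 2.47% + 4.95% = 7.420%.

7.420%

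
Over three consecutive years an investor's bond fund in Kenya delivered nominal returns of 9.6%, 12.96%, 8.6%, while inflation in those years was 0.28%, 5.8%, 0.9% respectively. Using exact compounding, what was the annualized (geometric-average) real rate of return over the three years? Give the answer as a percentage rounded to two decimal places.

Compound the nominal returns: 1.0960 × 1.1296 × 1.0860 = 1.34451318.
Compound inflation: 1.0028 × 1.0580 × 1.0090 = 1.07051106.
Deflate: 1.34451318 / 1.07051106 = 1.25595449.
Annualized real rate = 1.25595449^(1/3) − 1 = 7.8925% → 7.89%.

7.89%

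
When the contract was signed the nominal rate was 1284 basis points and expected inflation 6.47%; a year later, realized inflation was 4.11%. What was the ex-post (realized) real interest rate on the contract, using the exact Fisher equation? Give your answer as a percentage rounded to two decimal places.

Ex-post: (1 + 0.1284)/(1 + 0.0411) − 1 = 8.3854%
So the realized real rate is 8.39%.

8.39%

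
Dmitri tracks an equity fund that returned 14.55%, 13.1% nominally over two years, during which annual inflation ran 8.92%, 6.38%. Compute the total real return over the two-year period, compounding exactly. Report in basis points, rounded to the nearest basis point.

1181 basis points

Compound the nominal returns: 1.1455 × 1.1310 = 1.295561.
Compound inflation: 1.0892 × 1.0638 = 1.158691.
Deflate: 1.295561 / 1.158691 = 1.118124.
Total real return = 1.118124 − 1 → 1181 basis points.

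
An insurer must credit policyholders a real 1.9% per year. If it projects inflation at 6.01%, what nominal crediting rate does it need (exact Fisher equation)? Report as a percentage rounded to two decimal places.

8.02%

(1 + i) = (1 + r)(1 + π) = 1.01900 × 1.06010 = 1.0802419
i = 1.0802419 − 1, so the required nominal rate is 8.02%.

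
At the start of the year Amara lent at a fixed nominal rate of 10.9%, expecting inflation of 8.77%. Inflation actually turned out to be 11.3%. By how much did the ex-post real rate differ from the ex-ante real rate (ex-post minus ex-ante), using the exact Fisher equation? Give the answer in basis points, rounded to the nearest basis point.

-232 basis points

Ex-ante: (1 + 0.1090)/(1 + 0.0877) − 1 = 1.9583%
Ex-post: (1 + 0.1090)/(1 + 0.1130) − 1 = -0.3594%
Difference (ex-post − ex-ante) = -2.3176% → -232 basis points.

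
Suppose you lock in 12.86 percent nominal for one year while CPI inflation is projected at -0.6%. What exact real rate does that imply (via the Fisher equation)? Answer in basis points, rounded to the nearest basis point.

1 + r = 1.12860 / 0.99400 = 1.135412
r = 1.135412 − 1 = 13.5412%, i.e. 1354 basis points.

1354 basis points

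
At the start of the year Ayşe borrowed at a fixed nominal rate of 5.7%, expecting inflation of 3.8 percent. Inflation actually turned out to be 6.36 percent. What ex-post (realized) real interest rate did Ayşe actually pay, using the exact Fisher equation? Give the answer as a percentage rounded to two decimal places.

Ex-post: (1 + 0.0570)/(1 + 0.0636) − 1 = -0.6205%
So the realized real rate is -0.62%.

-0.62%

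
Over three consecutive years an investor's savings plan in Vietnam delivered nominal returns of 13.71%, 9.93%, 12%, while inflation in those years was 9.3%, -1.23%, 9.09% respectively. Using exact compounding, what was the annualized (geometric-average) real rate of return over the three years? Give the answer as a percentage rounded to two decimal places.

Nominal growth factor = 1.1371 × 1.0993 × 1.1200 = 1.40001571
Price-level growth factor = 1.0930 × 0.9877 × 1.0909 = 1.17768775
Real growth factor = 1.40001571 / 1.17768775 = 1.18878346
Annualized real rate = 1.18878346^(1/3) − 1 = 5.9337% → 5.93%.

5.93%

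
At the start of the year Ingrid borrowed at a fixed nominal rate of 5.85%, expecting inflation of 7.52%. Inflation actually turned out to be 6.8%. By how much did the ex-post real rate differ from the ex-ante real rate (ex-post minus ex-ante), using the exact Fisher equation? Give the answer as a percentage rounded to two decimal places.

0.66%

Ex-ante: (1 + 0.0585)/(1 + 0.0752) − 1 = -1.5532%
Ex-post: (1 + 0.0585)/(1 + 0.0680) − 1 = -0.8895%
Difference (ex-post − ex-ante) = 0.6637% → 0.66%.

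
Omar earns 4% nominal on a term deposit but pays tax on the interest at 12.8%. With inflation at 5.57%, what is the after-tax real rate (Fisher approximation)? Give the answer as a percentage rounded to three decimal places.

-2.082%

After-tax nominal return = 4% × (1 − 0.128) = 3.4880%.
r ≈ 3.4880% − 5.57% → -2.082%.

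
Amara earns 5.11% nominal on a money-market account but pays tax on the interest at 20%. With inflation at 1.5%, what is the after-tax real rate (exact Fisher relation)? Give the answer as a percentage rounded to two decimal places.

2.55%

After-tax nominal return = 5.11% × (1 − 0.2) = 4.0880%.
1 + r = 1.04088 / 1.01500 = 1.025498
After-tax real rate = 1.025498 − 1 → 2.55%.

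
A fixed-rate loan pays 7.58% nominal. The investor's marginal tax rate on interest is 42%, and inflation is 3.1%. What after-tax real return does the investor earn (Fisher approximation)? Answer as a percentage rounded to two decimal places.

After-tax nominal return = 7.58% × (1 − 0.42) = 4.3964%.
r ≈ 4.3964% − 3.1% → 1.30%.

1.30%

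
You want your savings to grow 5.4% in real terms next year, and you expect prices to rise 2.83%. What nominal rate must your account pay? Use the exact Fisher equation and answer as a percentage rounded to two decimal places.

8.38%

(1 + i) = (1 + r)(1 + π) = 1.05400 × 1.02830 = 1.0838282
i = 1.0838282 − 1, so the required nominal rate is 8.38%.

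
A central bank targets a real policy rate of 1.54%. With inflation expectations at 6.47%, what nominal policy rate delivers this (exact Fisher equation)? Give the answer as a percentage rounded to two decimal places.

8.11%

(1 + i) = (1 + r)(1 + π) = 1.01540 × 1.06470 = 1.08109638
i = 1.08109638 − 1, so the required nominal rate is 8.11%.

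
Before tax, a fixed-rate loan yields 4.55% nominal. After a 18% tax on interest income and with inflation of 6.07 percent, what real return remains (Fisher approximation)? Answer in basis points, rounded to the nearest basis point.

-234 basis points

After-tax nominal return = 4.55% × (1 − 0.18) = 3.7310%.
r ≈ 3.7310% − 6.07% → -234 basis points.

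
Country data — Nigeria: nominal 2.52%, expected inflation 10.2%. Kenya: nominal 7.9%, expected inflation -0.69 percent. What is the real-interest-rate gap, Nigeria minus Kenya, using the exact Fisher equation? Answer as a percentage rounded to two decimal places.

-15.62%

Nigeria: (1 + 0.0252)/(1 + 0.1020) − 1 = -6.9691%
Kenya: (1 + 0.0790)/(1 − 0.0069) − 1 = 8.6497%
Differential = -6.9691% − 8.6497% = -15.6188% → -15.62%.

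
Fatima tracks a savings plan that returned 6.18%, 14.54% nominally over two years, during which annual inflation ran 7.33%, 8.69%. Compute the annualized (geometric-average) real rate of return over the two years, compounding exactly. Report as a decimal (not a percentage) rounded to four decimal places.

Nominal growth factor = 1.0618 × 1.1454 = 1.21618572
Price-level growth factor = 1.0733 × 1.0869 = 1.16656977
Real growth factor = 1.21618572 / 1.16656977 = 1.04253149
Annualized real rate = 1.04253149^(1/2) − 1 = 2.1044% → 0.0210.

0.0210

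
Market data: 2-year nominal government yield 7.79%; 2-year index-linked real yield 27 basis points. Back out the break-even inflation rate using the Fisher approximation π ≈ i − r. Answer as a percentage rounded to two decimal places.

π ≈ i − r = 7.79% − 0.27% → 7.52%.

7.52%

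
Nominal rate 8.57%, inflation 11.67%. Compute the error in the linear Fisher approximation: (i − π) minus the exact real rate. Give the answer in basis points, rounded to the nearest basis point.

Approximate: r ≈ 8.570% − 11.670% = -3.1000%
Exact: (1 + 0.0857)/(1 + 0.1167) − 1 = -2.7760%
Error = -3.1000% − (-2.7760%) = -0.3240% → -32 basis points.

-32 basis points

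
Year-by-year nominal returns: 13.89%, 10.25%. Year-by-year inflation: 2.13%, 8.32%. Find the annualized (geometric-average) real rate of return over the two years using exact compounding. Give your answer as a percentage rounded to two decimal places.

6.54%

Nominal growth factor = 1.1389 × 1.1025 = 1.25563725
Price-level growth factor = 1.0213 × 1.0832 = 1.10627216
Real growth factor = 1.25563725 / 1.10627216 = 1.13501659
Annualized real rate = 1.13501659^(1/2) − 1 = 6.5372% → 6.54%.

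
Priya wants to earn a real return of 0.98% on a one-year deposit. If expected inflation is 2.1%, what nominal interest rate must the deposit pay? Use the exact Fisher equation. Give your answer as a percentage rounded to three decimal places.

(1 + i) = (1 + r)(1 + π) = 1.00980 × 1.02100 = 1.0310058
i = 1.0310058 − 1, so the required nominal rate is 3.101%.

3.101%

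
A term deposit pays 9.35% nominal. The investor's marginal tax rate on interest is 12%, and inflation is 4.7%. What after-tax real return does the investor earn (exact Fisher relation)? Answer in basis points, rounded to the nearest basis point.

337 basis points

After-tax nominal return = 9.35% × (1 − 0.12) = 8.2280%.
1 + r = 1.08228 / 1.04700 = 1.033696
After-tax real rate = 1.033696 − 1 → 337 basis points.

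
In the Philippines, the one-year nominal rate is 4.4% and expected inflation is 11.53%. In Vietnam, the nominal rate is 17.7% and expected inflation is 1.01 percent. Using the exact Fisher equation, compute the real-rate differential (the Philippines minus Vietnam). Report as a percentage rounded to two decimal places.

-22.92%

The Philippines: (1 + 0.0440)/(1 + 0.1153) − 1 = -6.3929%
Vietnam: (1 + 0.1770)/(1 + 0.0101) − 1 = 16.5231%
Differential = -6.3929% − 16.5231% = -22.9160% → -22.92%.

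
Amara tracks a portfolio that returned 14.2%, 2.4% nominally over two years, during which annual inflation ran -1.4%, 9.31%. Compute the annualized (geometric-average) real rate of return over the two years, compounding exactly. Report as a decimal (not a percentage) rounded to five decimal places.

Compound the nominal returns: 1.1420 × 1.0240 = 1.16940800.
Compound inflation: 0.9860 × 1.0931 = 1.07779660.
Deflate: 1.16940800 / 1.07779660 = 1.08499878.
Annualized real rate = 1.08499878^(1/2) − 1 = 4.1633% → 0.04163.

0.04163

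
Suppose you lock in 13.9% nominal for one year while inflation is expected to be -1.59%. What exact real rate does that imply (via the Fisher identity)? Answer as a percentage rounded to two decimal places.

By the Fisher identity, 1 + r = (1 + i)/(1 + π).
1 + r = 1.13900 / 0.98410 = 1.157403
r = 1.157403 − 1 = 15.7403%, i.e. 15.74%.

15.74%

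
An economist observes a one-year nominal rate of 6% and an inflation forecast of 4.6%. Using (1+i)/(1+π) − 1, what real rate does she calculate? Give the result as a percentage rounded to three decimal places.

By the Fisher equation, 1 + r = (1 + i)/(1 + π).
1 + r = 1.06000 / 1.04600 = 1.013384
r = 1.013384 − 1 = 1.3384%, i.e. 1.338%.

1.338%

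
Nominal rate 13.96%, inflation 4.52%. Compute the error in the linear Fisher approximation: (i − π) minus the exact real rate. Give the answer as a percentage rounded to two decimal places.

Approximate: r ≈ 13.960% − 4.520% = 9.4400%
Exact: (1 + 0.1396)/(1 + 0.0452) − 1 = 9.0318%
Error = 9.4400% − 9.0318% = 0.4082% → 0.41%.

0.41%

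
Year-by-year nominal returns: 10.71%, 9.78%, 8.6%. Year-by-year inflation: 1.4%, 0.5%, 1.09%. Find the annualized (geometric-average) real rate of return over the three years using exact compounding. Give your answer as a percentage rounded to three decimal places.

Compound the nominal returns: 1.1071 × 1.0978 × 1.0860 = 1.319896577.
Compound inflation: 1.0140 × 1.0050 × 1.0109 = 1.030177863.
Deflate: 1.319896577 / 1.030177863 = 1.281231741.
Annualized real rate = 1.281231741^(1/3) − 1 = 8.61152% → 8.612%.

8.612%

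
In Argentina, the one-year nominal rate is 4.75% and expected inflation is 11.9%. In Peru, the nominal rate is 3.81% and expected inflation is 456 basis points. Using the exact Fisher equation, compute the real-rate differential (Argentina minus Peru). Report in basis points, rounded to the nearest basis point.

-567 basis points

Argentina: (1 + 0.0475)/(1 + 0.1190) − 1 = -6.3896%
Peru: (1 + 0.0381)/(1 + 0.0456) − 1 = -0.7173%
Differential = -6.3896% − (-0.7173%) = -5.6723% → -567 basis points.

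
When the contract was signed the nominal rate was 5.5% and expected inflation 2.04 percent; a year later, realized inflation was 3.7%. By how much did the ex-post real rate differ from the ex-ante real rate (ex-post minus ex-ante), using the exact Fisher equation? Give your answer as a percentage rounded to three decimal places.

-1.655%

Ex-ante: (1 + 0.0550)/(1 + 0.0204) − 1 = 3.3908%
Ex-post: (1 + 0.0550)/(1 + 0.0370) − 1 = 1.7358%
Difference (ex-post − ex-ante) = -1.6551% → -1.655%.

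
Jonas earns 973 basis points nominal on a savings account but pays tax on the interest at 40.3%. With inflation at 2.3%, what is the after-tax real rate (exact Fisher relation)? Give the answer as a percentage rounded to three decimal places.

3.430%

After-tax nominal return = 9.73% × (1 − 0.403) = 5.80881%.
1 + r = 1.0580881 / 1.02300 = 1.034299
After-tax real rate = 1.034299 − 1 → 3.430%.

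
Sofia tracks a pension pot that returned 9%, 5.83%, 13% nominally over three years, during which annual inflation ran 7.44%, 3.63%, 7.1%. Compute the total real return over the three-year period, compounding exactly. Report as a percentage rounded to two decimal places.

Nominal growth factor = 1.0900 × 1.0583 × 1.1300 = 1.303508
Price-level growth factor = 1.0744 × 1.0363 × 1.0710 = 1.192452
Real growth factor = 1.303508 / 1.192452 = 1.093132
Total real return = 1.093132 − 1 → 9.31%.

9.31%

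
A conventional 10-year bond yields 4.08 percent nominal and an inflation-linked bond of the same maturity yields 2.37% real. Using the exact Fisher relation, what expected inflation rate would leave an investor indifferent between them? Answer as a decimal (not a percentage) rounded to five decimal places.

(1 + π) = (1 + i)/(1 + r) = 1.04080 / 1.02370 = 1.016704
Break-even inflation = 1.016704 − 1 → 0.01670.

0.01670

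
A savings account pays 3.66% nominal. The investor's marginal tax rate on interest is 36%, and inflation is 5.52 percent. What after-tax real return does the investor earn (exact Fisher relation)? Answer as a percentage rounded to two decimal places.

-3.01%

After-tax nominal return = 3.66% × (1 − 0.36) = 2.3424%.
1 + r = 1.023424 / 1.05520 = 0.969886
After-tax real rate = 0.969886 − 1 → -3.01%.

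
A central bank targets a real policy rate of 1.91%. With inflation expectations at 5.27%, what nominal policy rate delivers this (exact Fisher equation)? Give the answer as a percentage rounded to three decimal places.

(1 + i) = (1 + r)(1 + π) = 1.01910 × 1.05270 = 1.07280657
i = 1.07280657 − 1, so the required nominal rate is 7.281%.

7.281%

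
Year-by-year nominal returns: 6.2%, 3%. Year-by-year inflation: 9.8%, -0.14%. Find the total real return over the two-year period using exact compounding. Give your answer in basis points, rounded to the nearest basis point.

Compound the nominal returns: 1.0620 × 1.0300 = 1.093860.
Compound inflation: 1.0980 × 0.9986 = 1.096463.
Deflate: 1.093860 / 1.096463 = 0.997626.
Total real return = 0.997626 − 1 → -24 basis points.

-24 basis points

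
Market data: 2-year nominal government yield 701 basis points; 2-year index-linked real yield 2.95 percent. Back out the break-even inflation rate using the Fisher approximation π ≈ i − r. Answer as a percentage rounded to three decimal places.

4.060%

π ≈ i − r = 7.01% − 2.95% → 4.060%.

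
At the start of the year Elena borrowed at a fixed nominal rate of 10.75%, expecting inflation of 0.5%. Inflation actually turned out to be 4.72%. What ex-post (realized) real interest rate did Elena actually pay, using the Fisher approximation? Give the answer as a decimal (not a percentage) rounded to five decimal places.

Ex-post: 10.75% − 4.72% = 6.030%
So the realized real rate is 0.06030.

0.06030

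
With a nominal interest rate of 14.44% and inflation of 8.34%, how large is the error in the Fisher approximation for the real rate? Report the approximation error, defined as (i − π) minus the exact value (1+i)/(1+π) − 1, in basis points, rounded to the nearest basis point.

Approximate: r ≈ 14.440% − 8.340% = 6.1000%
Exact: (1 + 0.1444)/(1 + 0.0834) − 1 = 5.6304%
Error = 6.1000% − 5.6304% = 0.4696% → 47 basis points.

47 basis points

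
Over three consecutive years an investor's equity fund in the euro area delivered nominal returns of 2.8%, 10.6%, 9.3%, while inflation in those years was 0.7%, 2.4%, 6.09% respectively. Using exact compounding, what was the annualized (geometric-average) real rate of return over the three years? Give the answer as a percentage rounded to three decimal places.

Compound the nominal returns: 1.0280 × 1.1060 × 1.0930 = 1.24270602.
Compound inflation: 1.0070 × 1.0240 × 1.0609 = 1.09396613.
Deflate: 1.24270602 / 1.09396613 = 1.13596389.
Annualized real rate = 1.13596389^(1/3) − 1 = 4.3410% → 4.341%.

4.341%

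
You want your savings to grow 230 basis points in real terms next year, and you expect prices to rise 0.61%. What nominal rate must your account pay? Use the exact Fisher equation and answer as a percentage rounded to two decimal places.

2.92%

(1 + i) = (1 + r)(1 + π) = 1.02300 × 1.00610 = 1.0292403
i = 1.0292403 − 1, so the required nominal rate is 2.92%.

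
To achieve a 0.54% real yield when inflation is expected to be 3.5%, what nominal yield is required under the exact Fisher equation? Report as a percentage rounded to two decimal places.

(1 + i) = (1 + r)(1 + π) = 1.00540 × 1.03500 = 1.040589
i = 1.040589 − 1, so the required nominal rate is 4.06%.

4.06%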